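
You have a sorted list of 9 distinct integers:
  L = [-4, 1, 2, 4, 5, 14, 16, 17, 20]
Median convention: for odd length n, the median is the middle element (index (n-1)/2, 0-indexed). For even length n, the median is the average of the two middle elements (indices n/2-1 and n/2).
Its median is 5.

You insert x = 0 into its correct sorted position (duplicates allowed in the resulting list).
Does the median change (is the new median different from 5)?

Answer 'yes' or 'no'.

Old median = 5
Insert x = 0
New median = 9/2
Changed? yes

Answer: yes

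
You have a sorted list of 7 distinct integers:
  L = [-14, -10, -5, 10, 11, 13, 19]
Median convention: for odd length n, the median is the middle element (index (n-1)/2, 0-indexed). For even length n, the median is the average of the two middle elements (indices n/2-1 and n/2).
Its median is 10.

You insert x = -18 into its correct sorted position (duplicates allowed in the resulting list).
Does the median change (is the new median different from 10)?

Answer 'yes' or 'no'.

Answer: yes

Derivation:
Old median = 10
Insert x = -18
New median = 5/2
Changed? yes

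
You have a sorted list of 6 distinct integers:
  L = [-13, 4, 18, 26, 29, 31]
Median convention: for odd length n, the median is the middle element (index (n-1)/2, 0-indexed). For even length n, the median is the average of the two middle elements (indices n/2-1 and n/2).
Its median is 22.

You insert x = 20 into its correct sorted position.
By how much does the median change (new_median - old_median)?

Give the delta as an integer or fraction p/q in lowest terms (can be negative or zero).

Answer: -2

Derivation:
Old median = 22
After inserting x = 20: new sorted = [-13, 4, 18, 20, 26, 29, 31]
New median = 20
Delta = 20 - 22 = -2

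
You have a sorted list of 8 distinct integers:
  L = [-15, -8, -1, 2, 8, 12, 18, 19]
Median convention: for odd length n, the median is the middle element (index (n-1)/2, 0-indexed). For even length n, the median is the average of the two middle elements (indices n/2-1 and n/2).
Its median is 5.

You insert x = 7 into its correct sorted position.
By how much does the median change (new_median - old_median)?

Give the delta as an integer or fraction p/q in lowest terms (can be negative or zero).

Answer: 2

Derivation:
Old median = 5
After inserting x = 7: new sorted = [-15, -8, -1, 2, 7, 8, 12, 18, 19]
New median = 7
Delta = 7 - 5 = 2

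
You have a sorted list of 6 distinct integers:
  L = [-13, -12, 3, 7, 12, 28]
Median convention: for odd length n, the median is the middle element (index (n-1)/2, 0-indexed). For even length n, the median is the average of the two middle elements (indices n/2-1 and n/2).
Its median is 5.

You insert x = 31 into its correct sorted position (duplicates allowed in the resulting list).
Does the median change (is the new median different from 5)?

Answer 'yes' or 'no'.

Old median = 5
Insert x = 31
New median = 7
Changed? yes

Answer: yes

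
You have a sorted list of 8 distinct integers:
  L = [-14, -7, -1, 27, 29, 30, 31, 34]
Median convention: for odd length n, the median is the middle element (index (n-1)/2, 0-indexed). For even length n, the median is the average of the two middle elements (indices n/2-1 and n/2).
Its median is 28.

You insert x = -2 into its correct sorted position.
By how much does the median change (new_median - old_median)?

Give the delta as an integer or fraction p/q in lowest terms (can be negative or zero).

Old median = 28
After inserting x = -2: new sorted = [-14, -7, -2, -1, 27, 29, 30, 31, 34]
New median = 27
Delta = 27 - 28 = -1

Answer: -1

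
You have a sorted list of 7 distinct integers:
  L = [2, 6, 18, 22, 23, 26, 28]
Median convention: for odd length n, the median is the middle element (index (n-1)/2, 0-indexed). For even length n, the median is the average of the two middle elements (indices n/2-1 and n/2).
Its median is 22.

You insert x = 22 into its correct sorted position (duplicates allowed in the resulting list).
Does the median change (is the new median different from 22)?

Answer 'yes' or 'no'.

Old median = 22
Insert x = 22
New median = 22
Changed? no

Answer: no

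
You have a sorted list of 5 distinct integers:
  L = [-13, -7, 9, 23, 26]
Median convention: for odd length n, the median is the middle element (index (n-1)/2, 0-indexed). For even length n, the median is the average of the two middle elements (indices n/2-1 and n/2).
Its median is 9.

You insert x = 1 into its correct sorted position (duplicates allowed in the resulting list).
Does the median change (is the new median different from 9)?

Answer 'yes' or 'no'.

Answer: yes

Derivation:
Old median = 9
Insert x = 1
New median = 5
Changed? yes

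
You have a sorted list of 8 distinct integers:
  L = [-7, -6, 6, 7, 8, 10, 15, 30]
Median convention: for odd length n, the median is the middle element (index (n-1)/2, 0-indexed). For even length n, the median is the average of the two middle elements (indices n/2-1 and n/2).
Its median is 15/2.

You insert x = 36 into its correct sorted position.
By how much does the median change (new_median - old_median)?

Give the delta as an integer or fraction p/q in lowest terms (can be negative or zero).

Old median = 15/2
After inserting x = 36: new sorted = [-7, -6, 6, 7, 8, 10, 15, 30, 36]
New median = 8
Delta = 8 - 15/2 = 1/2

Answer: 1/2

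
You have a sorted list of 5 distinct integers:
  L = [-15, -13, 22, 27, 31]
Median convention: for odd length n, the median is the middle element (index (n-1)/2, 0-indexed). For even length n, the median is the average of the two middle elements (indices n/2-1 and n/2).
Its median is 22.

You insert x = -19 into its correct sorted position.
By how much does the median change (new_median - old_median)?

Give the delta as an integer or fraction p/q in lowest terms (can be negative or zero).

Old median = 22
After inserting x = -19: new sorted = [-19, -15, -13, 22, 27, 31]
New median = 9/2
Delta = 9/2 - 22 = -35/2

Answer: -35/2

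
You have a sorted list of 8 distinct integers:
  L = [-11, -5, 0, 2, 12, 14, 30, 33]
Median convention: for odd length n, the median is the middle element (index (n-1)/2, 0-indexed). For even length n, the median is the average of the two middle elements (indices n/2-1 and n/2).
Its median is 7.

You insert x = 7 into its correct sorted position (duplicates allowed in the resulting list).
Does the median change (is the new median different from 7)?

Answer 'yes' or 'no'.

Answer: no

Derivation:
Old median = 7
Insert x = 7
New median = 7
Changed? no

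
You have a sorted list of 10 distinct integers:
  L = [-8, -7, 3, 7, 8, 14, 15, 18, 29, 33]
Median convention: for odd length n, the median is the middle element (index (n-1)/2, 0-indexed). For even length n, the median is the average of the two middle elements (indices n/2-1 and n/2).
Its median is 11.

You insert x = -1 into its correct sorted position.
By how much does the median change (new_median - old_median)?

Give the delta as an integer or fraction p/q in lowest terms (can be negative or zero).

Old median = 11
After inserting x = -1: new sorted = [-8, -7, -1, 3, 7, 8, 14, 15, 18, 29, 33]
New median = 8
Delta = 8 - 11 = -3

Answer: -3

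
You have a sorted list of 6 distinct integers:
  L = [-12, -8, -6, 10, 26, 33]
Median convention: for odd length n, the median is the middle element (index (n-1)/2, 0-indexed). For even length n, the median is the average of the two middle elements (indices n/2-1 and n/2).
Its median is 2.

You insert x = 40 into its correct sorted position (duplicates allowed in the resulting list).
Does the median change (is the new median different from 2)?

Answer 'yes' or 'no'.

Answer: yes

Derivation:
Old median = 2
Insert x = 40
New median = 10
Changed? yes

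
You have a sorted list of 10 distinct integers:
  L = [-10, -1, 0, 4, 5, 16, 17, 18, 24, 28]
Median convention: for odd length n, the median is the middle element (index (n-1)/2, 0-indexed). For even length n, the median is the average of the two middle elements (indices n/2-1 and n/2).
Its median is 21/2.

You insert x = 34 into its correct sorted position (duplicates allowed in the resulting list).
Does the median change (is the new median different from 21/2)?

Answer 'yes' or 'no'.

Answer: yes

Derivation:
Old median = 21/2
Insert x = 34
New median = 16
Changed? yes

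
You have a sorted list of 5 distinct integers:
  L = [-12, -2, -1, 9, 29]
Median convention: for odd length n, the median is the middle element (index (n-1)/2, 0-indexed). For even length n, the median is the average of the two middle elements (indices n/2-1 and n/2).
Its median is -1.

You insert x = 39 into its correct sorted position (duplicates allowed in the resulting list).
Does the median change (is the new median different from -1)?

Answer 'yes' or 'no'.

Old median = -1
Insert x = 39
New median = 4
Changed? yes

Answer: yes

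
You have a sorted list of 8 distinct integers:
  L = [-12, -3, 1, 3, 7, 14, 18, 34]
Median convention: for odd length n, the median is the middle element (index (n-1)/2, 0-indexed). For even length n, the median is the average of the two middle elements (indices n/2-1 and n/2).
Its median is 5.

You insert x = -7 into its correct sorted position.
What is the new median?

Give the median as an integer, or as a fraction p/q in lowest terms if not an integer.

Answer: 3

Derivation:
Old list (sorted, length 8): [-12, -3, 1, 3, 7, 14, 18, 34]
Old median = 5
Insert x = -7
Old length even (8). Middle pair: indices 3,4 = 3,7.
New length odd (9). New median = single middle element.
x = -7: 1 elements are < x, 7 elements are > x.
New sorted list: [-12, -7, -3, 1, 3, 7, 14, 18, 34]
New median = 3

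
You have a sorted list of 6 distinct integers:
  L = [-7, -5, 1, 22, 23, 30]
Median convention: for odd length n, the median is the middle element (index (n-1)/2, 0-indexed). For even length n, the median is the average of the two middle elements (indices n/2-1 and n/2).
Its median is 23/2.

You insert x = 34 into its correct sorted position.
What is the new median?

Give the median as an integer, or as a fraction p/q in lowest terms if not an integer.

Old list (sorted, length 6): [-7, -5, 1, 22, 23, 30]
Old median = 23/2
Insert x = 34
Old length even (6). Middle pair: indices 2,3 = 1,22.
New length odd (7). New median = single middle element.
x = 34: 6 elements are < x, 0 elements are > x.
New sorted list: [-7, -5, 1, 22, 23, 30, 34]
New median = 22

Answer: 22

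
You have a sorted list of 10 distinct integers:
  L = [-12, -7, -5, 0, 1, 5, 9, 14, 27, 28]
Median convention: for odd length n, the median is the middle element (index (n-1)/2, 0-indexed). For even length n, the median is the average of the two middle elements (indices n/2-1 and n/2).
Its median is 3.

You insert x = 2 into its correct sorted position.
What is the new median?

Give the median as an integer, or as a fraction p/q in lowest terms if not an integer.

Old list (sorted, length 10): [-12, -7, -5, 0, 1, 5, 9, 14, 27, 28]
Old median = 3
Insert x = 2
Old length even (10). Middle pair: indices 4,5 = 1,5.
New length odd (11). New median = single middle element.
x = 2: 5 elements are < x, 5 elements are > x.
New sorted list: [-12, -7, -5, 0, 1, 2, 5, 9, 14, 27, 28]
New median = 2

Answer: 2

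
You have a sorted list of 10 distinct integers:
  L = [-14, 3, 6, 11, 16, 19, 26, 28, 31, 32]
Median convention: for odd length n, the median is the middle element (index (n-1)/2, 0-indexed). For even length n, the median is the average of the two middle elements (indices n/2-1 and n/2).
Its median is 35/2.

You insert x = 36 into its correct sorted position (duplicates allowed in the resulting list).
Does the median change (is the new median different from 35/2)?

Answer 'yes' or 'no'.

Old median = 35/2
Insert x = 36
New median = 19
Changed? yes

Answer: yes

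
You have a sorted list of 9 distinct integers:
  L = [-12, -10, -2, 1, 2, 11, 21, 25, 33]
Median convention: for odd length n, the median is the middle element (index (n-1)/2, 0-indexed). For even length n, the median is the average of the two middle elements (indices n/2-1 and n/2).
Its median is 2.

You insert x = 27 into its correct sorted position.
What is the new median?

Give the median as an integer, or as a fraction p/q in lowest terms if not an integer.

Answer: 13/2

Derivation:
Old list (sorted, length 9): [-12, -10, -2, 1, 2, 11, 21, 25, 33]
Old median = 2
Insert x = 27
Old length odd (9). Middle was index 4 = 2.
New length even (10). New median = avg of two middle elements.
x = 27: 8 elements are < x, 1 elements are > x.
New sorted list: [-12, -10, -2, 1, 2, 11, 21, 25, 27, 33]
New median = 13/2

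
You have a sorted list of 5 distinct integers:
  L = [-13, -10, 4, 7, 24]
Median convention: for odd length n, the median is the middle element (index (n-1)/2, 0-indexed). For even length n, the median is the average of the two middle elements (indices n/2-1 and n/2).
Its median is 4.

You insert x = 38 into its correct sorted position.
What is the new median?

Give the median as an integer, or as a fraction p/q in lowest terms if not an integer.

Answer: 11/2

Derivation:
Old list (sorted, length 5): [-13, -10, 4, 7, 24]
Old median = 4
Insert x = 38
Old length odd (5). Middle was index 2 = 4.
New length even (6). New median = avg of two middle elements.
x = 38: 5 elements are < x, 0 elements are > x.
New sorted list: [-13, -10, 4, 7, 24, 38]
New median = 11/2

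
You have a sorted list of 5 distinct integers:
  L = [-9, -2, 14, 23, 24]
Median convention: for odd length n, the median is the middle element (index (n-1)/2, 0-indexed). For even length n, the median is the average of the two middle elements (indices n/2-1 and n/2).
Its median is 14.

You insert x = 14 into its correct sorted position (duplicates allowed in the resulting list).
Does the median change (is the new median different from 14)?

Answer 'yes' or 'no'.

Answer: no

Derivation:
Old median = 14
Insert x = 14
New median = 14
Changed? no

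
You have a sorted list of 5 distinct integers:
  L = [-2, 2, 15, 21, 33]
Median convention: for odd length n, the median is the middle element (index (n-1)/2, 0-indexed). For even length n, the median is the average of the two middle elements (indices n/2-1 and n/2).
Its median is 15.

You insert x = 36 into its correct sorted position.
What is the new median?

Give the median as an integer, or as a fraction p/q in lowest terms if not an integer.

Old list (sorted, length 5): [-2, 2, 15, 21, 33]
Old median = 15
Insert x = 36
Old length odd (5). Middle was index 2 = 15.
New length even (6). New median = avg of two middle elements.
x = 36: 5 elements are < x, 0 elements are > x.
New sorted list: [-2, 2, 15, 21, 33, 36]
New median = 18

Answer: 18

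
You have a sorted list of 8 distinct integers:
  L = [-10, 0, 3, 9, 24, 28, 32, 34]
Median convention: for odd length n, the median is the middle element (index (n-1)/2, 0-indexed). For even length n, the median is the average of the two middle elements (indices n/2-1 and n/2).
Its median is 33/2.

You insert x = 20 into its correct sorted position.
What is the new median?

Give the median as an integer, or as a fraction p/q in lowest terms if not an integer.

Answer: 20

Derivation:
Old list (sorted, length 8): [-10, 0, 3, 9, 24, 28, 32, 34]
Old median = 33/2
Insert x = 20
Old length even (8). Middle pair: indices 3,4 = 9,24.
New length odd (9). New median = single middle element.
x = 20: 4 elements are < x, 4 elements are > x.
New sorted list: [-10, 0, 3, 9, 20, 24, 28, 32, 34]
New median = 20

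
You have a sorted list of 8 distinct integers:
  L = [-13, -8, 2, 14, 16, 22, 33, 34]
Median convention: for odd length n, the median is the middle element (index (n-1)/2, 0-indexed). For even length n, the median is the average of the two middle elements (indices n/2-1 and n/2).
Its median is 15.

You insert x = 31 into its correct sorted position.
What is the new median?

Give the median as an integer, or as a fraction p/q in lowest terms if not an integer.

Old list (sorted, length 8): [-13, -8, 2, 14, 16, 22, 33, 34]
Old median = 15
Insert x = 31
Old length even (8). Middle pair: indices 3,4 = 14,16.
New length odd (9). New median = single middle element.
x = 31: 6 elements are < x, 2 elements are > x.
New sorted list: [-13, -8, 2, 14, 16, 22, 31, 33, 34]
New median = 16

Answer: 16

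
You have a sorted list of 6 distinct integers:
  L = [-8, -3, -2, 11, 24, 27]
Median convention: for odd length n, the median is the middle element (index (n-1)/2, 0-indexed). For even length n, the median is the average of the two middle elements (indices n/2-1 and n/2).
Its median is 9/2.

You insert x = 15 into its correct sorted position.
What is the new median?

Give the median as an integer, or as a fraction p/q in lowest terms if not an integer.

Old list (sorted, length 6): [-8, -3, -2, 11, 24, 27]
Old median = 9/2
Insert x = 15
Old length even (6). Middle pair: indices 2,3 = -2,11.
New length odd (7). New median = single middle element.
x = 15: 4 elements are < x, 2 elements are > x.
New sorted list: [-8, -3, -2, 11, 15, 24, 27]
New median = 11

Answer: 11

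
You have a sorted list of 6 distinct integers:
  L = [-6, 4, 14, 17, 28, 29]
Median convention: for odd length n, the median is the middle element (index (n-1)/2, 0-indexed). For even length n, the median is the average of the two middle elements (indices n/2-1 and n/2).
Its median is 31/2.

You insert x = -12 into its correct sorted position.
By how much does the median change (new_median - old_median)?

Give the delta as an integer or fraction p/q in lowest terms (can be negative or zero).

Answer: -3/2

Derivation:
Old median = 31/2
After inserting x = -12: new sorted = [-12, -6, 4, 14, 17, 28, 29]
New median = 14
Delta = 14 - 31/2 = -3/2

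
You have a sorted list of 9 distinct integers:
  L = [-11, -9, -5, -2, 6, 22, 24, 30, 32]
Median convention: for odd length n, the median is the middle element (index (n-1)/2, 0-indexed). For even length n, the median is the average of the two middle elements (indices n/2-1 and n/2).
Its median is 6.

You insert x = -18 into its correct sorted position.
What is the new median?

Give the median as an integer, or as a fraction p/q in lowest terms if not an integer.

Answer: 2

Derivation:
Old list (sorted, length 9): [-11, -9, -5, -2, 6, 22, 24, 30, 32]
Old median = 6
Insert x = -18
Old length odd (9). Middle was index 4 = 6.
New length even (10). New median = avg of two middle elements.
x = -18: 0 elements are < x, 9 elements are > x.
New sorted list: [-18, -11, -9, -5, -2, 6, 22, 24, 30, 32]
New median = 2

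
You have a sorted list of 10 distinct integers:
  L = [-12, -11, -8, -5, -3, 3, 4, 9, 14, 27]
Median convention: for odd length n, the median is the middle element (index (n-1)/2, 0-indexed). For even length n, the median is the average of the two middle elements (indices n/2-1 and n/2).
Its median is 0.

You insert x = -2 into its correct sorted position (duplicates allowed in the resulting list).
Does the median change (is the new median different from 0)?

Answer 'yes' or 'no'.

Answer: yes

Derivation:
Old median = 0
Insert x = -2
New median = -2
Changed? yes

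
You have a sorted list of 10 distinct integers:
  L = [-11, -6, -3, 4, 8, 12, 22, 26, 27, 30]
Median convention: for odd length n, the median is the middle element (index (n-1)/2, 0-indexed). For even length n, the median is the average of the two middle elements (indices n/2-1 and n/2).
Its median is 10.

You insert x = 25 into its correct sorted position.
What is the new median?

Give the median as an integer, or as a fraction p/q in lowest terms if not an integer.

Answer: 12

Derivation:
Old list (sorted, length 10): [-11, -6, -3, 4, 8, 12, 22, 26, 27, 30]
Old median = 10
Insert x = 25
Old length even (10). Middle pair: indices 4,5 = 8,12.
New length odd (11). New median = single middle element.
x = 25: 7 elements are < x, 3 elements are > x.
New sorted list: [-11, -6, -3, 4, 8, 12, 22, 25, 26, 27, 30]
New median = 12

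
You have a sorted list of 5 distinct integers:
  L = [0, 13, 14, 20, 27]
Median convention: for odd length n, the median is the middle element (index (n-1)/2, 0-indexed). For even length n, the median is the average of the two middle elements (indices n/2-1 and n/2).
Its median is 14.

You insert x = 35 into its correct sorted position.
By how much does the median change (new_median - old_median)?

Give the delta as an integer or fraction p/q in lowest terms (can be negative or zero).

Old median = 14
After inserting x = 35: new sorted = [0, 13, 14, 20, 27, 35]
New median = 17
Delta = 17 - 14 = 3

Answer: 3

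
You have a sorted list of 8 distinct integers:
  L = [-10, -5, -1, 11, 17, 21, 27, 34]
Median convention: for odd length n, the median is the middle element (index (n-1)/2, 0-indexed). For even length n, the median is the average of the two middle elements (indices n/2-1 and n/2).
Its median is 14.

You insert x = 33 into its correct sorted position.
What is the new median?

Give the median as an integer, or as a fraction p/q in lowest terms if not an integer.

Old list (sorted, length 8): [-10, -5, -1, 11, 17, 21, 27, 34]
Old median = 14
Insert x = 33
Old length even (8). Middle pair: indices 3,4 = 11,17.
New length odd (9). New median = single middle element.
x = 33: 7 elements are < x, 1 elements are > x.
New sorted list: [-10, -5, -1, 11, 17, 21, 27, 33, 34]
New median = 17

Answer: 17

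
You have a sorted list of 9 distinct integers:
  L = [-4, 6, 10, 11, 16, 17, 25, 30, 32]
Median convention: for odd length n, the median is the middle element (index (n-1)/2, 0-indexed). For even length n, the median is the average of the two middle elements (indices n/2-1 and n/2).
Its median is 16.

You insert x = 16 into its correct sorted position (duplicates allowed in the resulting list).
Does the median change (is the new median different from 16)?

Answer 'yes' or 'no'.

Old median = 16
Insert x = 16
New median = 16
Changed? no

Answer: no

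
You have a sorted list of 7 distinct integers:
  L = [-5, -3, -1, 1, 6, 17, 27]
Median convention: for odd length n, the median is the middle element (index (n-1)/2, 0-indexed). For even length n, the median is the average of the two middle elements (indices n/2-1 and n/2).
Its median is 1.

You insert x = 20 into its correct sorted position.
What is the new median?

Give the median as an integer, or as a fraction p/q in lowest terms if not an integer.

Old list (sorted, length 7): [-5, -3, -1, 1, 6, 17, 27]
Old median = 1
Insert x = 20
Old length odd (7). Middle was index 3 = 1.
New length even (8). New median = avg of two middle elements.
x = 20: 6 elements are < x, 1 elements are > x.
New sorted list: [-5, -3, -1, 1, 6, 17, 20, 27]
New median = 7/2

Answer: 7/2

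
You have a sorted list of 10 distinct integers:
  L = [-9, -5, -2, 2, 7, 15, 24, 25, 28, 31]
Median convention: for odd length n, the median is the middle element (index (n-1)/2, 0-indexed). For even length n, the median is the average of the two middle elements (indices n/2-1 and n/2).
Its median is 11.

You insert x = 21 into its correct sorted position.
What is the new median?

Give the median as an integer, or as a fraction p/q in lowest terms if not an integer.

Answer: 15

Derivation:
Old list (sorted, length 10): [-9, -5, -2, 2, 7, 15, 24, 25, 28, 31]
Old median = 11
Insert x = 21
Old length even (10). Middle pair: indices 4,5 = 7,15.
New length odd (11). New median = single middle element.
x = 21: 6 elements are < x, 4 elements are > x.
New sorted list: [-9, -5, -2, 2, 7, 15, 21, 24, 25, 28, 31]
New median = 15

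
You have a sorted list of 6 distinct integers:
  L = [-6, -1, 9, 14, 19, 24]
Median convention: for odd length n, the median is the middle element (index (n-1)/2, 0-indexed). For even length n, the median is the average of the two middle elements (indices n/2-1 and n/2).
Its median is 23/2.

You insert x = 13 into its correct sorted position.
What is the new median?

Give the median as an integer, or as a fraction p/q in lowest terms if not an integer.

Answer: 13

Derivation:
Old list (sorted, length 6): [-6, -1, 9, 14, 19, 24]
Old median = 23/2
Insert x = 13
Old length even (6). Middle pair: indices 2,3 = 9,14.
New length odd (7). New median = single middle element.
x = 13: 3 elements are < x, 3 elements are > x.
New sorted list: [-6, -1, 9, 13, 14, 19, 24]
New median = 13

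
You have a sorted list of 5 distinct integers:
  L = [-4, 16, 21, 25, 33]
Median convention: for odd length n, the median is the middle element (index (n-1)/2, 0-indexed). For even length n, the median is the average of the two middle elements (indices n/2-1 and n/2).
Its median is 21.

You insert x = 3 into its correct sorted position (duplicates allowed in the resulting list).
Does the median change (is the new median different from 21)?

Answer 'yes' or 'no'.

Old median = 21
Insert x = 3
New median = 37/2
Changed? yes

Answer: yes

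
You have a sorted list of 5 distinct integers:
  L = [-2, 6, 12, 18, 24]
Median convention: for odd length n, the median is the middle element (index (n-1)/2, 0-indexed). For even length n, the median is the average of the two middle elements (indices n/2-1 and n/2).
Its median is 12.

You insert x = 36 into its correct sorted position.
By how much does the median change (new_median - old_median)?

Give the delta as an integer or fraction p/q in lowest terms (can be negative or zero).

Old median = 12
After inserting x = 36: new sorted = [-2, 6, 12, 18, 24, 36]
New median = 15
Delta = 15 - 12 = 3

Answer: 3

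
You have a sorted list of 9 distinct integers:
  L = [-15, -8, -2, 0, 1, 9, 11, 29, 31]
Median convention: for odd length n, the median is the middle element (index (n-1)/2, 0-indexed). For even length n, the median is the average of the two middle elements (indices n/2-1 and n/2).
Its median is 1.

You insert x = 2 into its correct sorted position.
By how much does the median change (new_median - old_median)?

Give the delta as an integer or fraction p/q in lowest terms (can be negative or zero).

Answer: 1/2

Derivation:
Old median = 1
After inserting x = 2: new sorted = [-15, -8, -2, 0, 1, 2, 9, 11, 29, 31]
New median = 3/2
Delta = 3/2 - 1 = 1/2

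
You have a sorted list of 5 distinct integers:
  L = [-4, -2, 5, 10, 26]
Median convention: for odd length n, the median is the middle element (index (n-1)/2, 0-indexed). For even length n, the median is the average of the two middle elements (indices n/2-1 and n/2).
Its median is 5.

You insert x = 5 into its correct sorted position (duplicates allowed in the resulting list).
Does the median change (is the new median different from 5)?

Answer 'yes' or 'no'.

Old median = 5
Insert x = 5
New median = 5
Changed? no

Answer: no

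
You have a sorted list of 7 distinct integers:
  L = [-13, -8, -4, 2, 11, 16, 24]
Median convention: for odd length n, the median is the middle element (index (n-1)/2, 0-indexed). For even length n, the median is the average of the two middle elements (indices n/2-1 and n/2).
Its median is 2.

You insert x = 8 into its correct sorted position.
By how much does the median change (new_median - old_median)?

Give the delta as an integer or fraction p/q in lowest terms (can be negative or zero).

Old median = 2
After inserting x = 8: new sorted = [-13, -8, -4, 2, 8, 11, 16, 24]
New median = 5
Delta = 5 - 2 = 3

Answer: 3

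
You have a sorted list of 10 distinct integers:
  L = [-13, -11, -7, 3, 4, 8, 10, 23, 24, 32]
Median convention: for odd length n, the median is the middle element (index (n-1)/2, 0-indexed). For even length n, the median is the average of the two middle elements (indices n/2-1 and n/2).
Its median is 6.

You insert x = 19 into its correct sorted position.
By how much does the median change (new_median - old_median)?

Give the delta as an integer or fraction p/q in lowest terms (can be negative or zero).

Old median = 6
After inserting x = 19: new sorted = [-13, -11, -7, 3, 4, 8, 10, 19, 23, 24, 32]
New median = 8
Delta = 8 - 6 = 2

Answer: 2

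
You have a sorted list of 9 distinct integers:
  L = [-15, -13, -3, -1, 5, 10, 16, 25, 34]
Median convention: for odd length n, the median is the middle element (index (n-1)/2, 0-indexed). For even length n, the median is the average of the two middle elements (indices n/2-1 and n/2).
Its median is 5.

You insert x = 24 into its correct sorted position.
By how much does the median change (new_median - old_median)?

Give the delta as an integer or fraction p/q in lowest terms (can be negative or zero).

Old median = 5
After inserting x = 24: new sorted = [-15, -13, -3, -1, 5, 10, 16, 24, 25, 34]
New median = 15/2
Delta = 15/2 - 5 = 5/2

Answer: 5/2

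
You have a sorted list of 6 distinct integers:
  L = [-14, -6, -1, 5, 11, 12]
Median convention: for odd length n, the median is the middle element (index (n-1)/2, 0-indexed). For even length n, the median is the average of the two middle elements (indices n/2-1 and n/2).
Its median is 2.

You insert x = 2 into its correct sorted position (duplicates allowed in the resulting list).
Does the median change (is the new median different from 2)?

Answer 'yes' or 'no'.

Old median = 2
Insert x = 2
New median = 2
Changed? no

Answer: no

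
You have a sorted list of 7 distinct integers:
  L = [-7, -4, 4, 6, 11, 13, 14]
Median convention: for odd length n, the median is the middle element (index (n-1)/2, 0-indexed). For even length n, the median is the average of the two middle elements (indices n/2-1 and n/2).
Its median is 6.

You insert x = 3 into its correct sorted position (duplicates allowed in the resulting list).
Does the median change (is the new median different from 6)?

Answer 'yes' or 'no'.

Old median = 6
Insert x = 3
New median = 5
Changed? yes

Answer: yes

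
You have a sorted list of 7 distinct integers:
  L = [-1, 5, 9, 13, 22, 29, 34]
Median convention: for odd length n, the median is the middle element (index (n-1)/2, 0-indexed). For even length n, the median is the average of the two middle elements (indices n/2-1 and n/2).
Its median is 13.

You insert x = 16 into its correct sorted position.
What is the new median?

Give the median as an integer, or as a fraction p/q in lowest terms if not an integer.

Answer: 29/2

Derivation:
Old list (sorted, length 7): [-1, 5, 9, 13, 22, 29, 34]
Old median = 13
Insert x = 16
Old length odd (7). Middle was index 3 = 13.
New length even (8). New median = avg of two middle elements.
x = 16: 4 elements are < x, 3 elements are > x.
New sorted list: [-1, 5, 9, 13, 16, 22, 29, 34]
New median = 29/2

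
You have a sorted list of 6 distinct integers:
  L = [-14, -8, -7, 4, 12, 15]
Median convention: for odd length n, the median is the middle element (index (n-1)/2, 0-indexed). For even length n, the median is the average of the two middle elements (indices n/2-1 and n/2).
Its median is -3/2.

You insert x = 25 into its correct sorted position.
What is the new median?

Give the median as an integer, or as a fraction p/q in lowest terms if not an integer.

Answer: 4

Derivation:
Old list (sorted, length 6): [-14, -8, -7, 4, 12, 15]
Old median = -3/2
Insert x = 25
Old length even (6). Middle pair: indices 2,3 = -7,4.
New length odd (7). New median = single middle element.
x = 25: 6 elements are < x, 0 elements are > x.
New sorted list: [-14, -8, -7, 4, 12, 15, 25]
New median = 4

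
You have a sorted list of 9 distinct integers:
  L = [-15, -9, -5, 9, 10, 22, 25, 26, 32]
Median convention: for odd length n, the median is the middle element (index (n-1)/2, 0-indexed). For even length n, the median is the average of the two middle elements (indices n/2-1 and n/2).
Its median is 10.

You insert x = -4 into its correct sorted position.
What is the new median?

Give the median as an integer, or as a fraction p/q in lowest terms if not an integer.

Old list (sorted, length 9): [-15, -9, -5, 9, 10, 22, 25, 26, 32]
Old median = 10
Insert x = -4
Old length odd (9). Middle was index 4 = 10.
New length even (10). New median = avg of two middle elements.
x = -4: 3 elements are < x, 6 elements are > x.
New sorted list: [-15, -9, -5, -4, 9, 10, 22, 25, 26, 32]
New median = 19/2

Answer: 19/2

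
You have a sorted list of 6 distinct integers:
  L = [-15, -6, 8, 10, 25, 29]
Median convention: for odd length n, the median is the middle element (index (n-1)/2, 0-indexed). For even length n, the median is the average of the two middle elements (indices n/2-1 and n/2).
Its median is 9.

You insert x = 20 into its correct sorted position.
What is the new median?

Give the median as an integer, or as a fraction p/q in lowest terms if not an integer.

Old list (sorted, length 6): [-15, -6, 8, 10, 25, 29]
Old median = 9
Insert x = 20
Old length even (6). Middle pair: indices 2,3 = 8,10.
New length odd (7). New median = single middle element.
x = 20: 4 elements are < x, 2 elements are > x.
New sorted list: [-15, -6, 8, 10, 20, 25, 29]
New median = 10

Answer: 10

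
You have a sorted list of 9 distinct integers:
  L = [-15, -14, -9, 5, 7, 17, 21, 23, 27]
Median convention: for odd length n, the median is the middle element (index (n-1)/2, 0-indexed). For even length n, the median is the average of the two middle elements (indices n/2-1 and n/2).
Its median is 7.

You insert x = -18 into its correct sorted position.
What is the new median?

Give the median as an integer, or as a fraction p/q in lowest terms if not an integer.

Old list (sorted, length 9): [-15, -14, -9, 5, 7, 17, 21, 23, 27]
Old median = 7
Insert x = -18
Old length odd (9). Middle was index 4 = 7.
New length even (10). New median = avg of two middle elements.
x = -18: 0 elements are < x, 9 elements are > x.
New sorted list: [-18, -15, -14, -9, 5, 7, 17, 21, 23, 27]
New median = 6

Answer: 6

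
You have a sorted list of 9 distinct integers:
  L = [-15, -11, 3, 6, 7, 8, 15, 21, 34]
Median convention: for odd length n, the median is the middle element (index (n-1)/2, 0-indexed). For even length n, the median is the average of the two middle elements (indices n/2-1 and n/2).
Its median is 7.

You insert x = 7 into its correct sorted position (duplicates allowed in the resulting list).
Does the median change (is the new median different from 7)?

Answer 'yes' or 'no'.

Old median = 7
Insert x = 7
New median = 7
Changed? no

Answer: no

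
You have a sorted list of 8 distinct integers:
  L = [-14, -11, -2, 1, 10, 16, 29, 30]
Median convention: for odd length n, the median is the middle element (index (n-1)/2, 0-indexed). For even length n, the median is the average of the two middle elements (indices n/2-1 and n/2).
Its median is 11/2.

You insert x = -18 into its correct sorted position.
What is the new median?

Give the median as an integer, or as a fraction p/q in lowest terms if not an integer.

Old list (sorted, length 8): [-14, -11, -2, 1, 10, 16, 29, 30]
Old median = 11/2
Insert x = -18
Old length even (8). Middle pair: indices 3,4 = 1,10.
New length odd (9). New median = single middle element.
x = -18: 0 elements are < x, 8 elements are > x.
New sorted list: [-18, -14, -11, -2, 1, 10, 16, 29, 30]
New median = 1

Answer: 1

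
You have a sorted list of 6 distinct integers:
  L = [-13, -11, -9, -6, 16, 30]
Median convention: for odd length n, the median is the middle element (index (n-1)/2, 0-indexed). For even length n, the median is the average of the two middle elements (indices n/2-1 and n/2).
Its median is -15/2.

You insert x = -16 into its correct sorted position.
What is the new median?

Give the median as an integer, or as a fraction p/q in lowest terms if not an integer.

Old list (sorted, length 6): [-13, -11, -9, -6, 16, 30]
Old median = -15/2
Insert x = -16
Old length even (6). Middle pair: indices 2,3 = -9,-6.
New length odd (7). New median = single middle element.
x = -16: 0 elements are < x, 6 elements are > x.
New sorted list: [-16, -13, -11, -9, -6, 16, 30]
New median = -9

Answer: -9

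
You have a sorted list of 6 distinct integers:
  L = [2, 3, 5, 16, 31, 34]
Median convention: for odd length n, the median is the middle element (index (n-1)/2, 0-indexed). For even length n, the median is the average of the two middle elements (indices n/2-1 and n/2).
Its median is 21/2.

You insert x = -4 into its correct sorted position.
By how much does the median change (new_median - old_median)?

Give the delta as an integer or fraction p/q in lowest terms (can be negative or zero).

Answer: -11/2

Derivation:
Old median = 21/2
After inserting x = -4: new sorted = [-4, 2, 3, 5, 16, 31, 34]
New median = 5
Delta = 5 - 21/2 = -11/2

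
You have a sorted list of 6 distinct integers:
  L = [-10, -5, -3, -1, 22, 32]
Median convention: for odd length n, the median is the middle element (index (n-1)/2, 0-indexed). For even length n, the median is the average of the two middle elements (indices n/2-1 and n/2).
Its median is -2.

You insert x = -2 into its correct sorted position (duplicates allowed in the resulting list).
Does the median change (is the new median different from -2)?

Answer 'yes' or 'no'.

Answer: no

Derivation:
Old median = -2
Insert x = -2
New median = -2
Changed? no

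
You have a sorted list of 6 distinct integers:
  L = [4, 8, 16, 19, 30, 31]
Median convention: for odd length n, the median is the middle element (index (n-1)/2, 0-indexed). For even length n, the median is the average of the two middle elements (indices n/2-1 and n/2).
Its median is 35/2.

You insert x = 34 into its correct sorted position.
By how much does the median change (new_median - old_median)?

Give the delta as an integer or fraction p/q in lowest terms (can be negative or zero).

Old median = 35/2
After inserting x = 34: new sorted = [4, 8, 16, 19, 30, 31, 34]
New median = 19
Delta = 19 - 35/2 = 3/2

Answer: 3/2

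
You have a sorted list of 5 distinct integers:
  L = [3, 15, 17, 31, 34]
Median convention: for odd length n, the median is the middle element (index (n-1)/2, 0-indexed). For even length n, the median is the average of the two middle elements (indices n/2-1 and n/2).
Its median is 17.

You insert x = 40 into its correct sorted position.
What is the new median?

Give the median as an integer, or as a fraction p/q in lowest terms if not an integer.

Answer: 24

Derivation:
Old list (sorted, length 5): [3, 15, 17, 31, 34]
Old median = 17
Insert x = 40
Old length odd (5). Middle was index 2 = 17.
New length even (6). New median = avg of two middle elements.
x = 40: 5 elements are < x, 0 elements are > x.
New sorted list: [3, 15, 17, 31, 34, 40]
New median = 24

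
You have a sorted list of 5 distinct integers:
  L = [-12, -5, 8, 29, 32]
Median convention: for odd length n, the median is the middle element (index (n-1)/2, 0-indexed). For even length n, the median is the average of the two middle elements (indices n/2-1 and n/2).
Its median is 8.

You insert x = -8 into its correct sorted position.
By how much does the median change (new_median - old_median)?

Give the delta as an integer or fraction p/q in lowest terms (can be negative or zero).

Old median = 8
After inserting x = -8: new sorted = [-12, -8, -5, 8, 29, 32]
New median = 3/2
Delta = 3/2 - 8 = -13/2

Answer: -13/2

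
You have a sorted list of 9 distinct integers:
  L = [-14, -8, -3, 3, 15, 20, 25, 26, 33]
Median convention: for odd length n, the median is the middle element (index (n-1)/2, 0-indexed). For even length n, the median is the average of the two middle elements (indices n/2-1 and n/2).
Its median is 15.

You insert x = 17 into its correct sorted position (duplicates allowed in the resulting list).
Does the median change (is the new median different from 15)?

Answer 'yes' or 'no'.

Answer: yes

Derivation:
Old median = 15
Insert x = 17
New median = 16
Changed? yes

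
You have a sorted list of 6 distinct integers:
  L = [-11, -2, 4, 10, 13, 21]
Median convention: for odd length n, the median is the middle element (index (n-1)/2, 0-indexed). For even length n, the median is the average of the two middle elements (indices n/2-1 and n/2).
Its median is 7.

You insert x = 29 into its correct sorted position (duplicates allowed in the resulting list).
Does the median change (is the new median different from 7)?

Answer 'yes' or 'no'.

Answer: yes

Derivation:
Old median = 7
Insert x = 29
New median = 10
Changed? yes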